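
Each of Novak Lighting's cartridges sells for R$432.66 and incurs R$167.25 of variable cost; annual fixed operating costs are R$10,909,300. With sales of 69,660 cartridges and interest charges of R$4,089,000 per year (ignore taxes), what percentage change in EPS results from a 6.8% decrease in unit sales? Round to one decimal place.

-36.0%

Total contribution margin = 69,660 × R$265.41 = R$18,488,460.60.
EBIT = R$18,488,460.60 − R$10,909,300 = R$7,579,160.60.
After interest of R$4,089,000.00, pre-tax earnings = R$3,490,160.60.
DCL = total CM / (EBIT − I) = R$18,488,460.60 / R$3,490,160.60 = 5.2973.
EPS therefore changes by 5.2973 × (-6.8%) = -36.0%.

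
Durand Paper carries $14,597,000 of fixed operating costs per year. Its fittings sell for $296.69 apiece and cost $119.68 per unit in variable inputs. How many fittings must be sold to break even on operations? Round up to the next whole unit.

82,465 fittings

Contribution margin per unit = $296.69 − $119.68 = $177.01.
Units to break even: $14,597,000 ÷ $177.01 = 82,464.27, rounded up to 82,465.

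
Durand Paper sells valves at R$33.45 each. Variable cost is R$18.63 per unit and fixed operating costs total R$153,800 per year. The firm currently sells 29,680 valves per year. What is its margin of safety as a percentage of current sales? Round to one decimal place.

Unit CM = price − variable cost = R$33.45 − R$18.63 = R$14.82. Break-even units = R$153,800 ÷ R$14.82 = 10,377.87; break-even revenue = 10,377.87 × R$33.45 = R$347,139.68.
Actual sales revenue = 29,680 × R$33.45 = R$992,796.00.
Margin of safety = (R$992,796.00 − R$347,139.68) ÷ R$992,796.00 = 65.0%.

65.0%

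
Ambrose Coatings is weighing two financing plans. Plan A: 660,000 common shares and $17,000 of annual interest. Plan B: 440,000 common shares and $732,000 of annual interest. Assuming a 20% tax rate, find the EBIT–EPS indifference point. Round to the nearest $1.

At indifference, (EBIT − 17,000)(1 − t)/660,000 = (EBIT − 732,000)(1 − t)/440,000.
The (1 − t) factor cancels: (EBIT − 17,000) × 440,000 = (EBIT − 732,000) × 660,000.
Solving, EBIT = (732,000·660,000 − 17,000·440,000) / (660,000 − 440,000) = 475,640,000,000 / 220,000 = 2,162,000.00.

$2,162,000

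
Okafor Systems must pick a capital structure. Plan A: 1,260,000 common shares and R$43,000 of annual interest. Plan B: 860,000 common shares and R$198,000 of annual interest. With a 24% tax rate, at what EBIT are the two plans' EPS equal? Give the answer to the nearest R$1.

R$531,250

Set EPS_A = EPS_B: (EBIT − R$43,000)(1 − 0.24) ÷ 1,260,000 = (EBIT − R$198,000)(1 − 0.24) ÷ 860,000.
The (1 − t) factor cancels: (EBIT − 43,000) × 860,000 = (EBIT − 198,000) × 1,260,000.
EBIT × (1,260,000 − 860,000) = 198,000 × 1,260,000 − 43,000 × 860,000 = 212,500,000,000, so EBIT = 212,500,000,000 ÷ 400,000 = 531,250.00.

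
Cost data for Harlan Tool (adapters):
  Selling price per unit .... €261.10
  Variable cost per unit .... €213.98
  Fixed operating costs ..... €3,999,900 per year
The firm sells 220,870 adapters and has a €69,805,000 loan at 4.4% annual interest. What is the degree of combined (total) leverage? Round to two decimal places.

Total contribution margin = 220,870 × €47.12 = €10,407,394.40.
Operating income = contribution − fixed costs = €10,407,394.40 − €3,999,900 = €6,407,494.40. Interest = €3,071,420.00, so EBIT − I = €3,336,074.40.
Degree of total leverage = total CM / (EBIT − interest) = €10,407,394.40 / €3,336,074.40 = 3.1197.

3.12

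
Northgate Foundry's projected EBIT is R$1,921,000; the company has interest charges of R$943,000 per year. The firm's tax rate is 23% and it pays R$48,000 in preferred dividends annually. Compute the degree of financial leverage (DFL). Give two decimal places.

Annual interest charges come to R$943,000.00.
Pre-tax preferred-dividend burden = R$48,000 ÷ (1 − 0.23) = R$62,337.66.
DFL = EBIT ÷ [EBIT − I − D_p/(1−t)] = R$1,921,000 ÷ [R$1,921,000 − R$943,000.00 − R$62,337.66] = R$1,921,000 ÷ R$915,662.34 = 2.0979.

2.10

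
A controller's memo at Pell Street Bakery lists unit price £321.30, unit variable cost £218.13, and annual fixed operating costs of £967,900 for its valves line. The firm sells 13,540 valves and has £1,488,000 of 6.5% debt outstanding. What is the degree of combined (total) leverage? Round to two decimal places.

4.20

Total contribution margin = 13,540 × £103.17 = £1,396,921.80.
EBIT = £1,396,921.80 − £967,900 = £429,021.80. Interest = £96,720.00, so EBIT − I = £332,301.80.
DCL = contribution ÷ (EBIT − I) = £1,396,921.80 ÷ £332,301.80 = 4.2038.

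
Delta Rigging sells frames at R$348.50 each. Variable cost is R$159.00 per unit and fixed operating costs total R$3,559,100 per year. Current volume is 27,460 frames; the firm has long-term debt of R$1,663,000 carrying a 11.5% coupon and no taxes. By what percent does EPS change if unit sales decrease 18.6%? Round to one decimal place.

-66.6%

At 27,460 units, contribution = 27,460 × R$189.50 = R$5,203,670.00.
Operating income = contribution − fixed costs = R$5,203,670.00 − R$3,559,100 = R$1,644,570.00.
After interest of R$191,245.00, pre-tax earnings = R$1,453,325.00.
DCL = total CM / (EBIT − I) = R$5,203,670.00 / R$1,453,325.00 = 3.5805.
EPS therefore changes by 3.5805 × (-18.6%) = -66.6%.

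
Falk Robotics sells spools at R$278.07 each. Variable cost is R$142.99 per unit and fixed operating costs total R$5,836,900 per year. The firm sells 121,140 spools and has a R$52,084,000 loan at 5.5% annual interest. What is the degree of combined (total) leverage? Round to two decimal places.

2.14

At 121,140 units, contribution = 121,140 × R$135.08 = R$16,363,591.20.
Subtracting fixed costs: EBIT = R$16,363,591.20 − R$5,836,900 = R$10,526,691.20. Interest = R$2,864,620.00, so EBIT − I = R$7,662,071.20.
DCL = contribution ÷ (EBIT − I) = R$16,363,591.20 ÷ R$7,662,071.20 = 2.1357.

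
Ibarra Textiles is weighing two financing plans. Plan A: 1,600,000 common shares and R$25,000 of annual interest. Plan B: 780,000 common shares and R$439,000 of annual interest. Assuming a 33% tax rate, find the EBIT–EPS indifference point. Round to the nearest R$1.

R$832,805

Set EPS_A = EPS_B: (EBIT − R$25,000)(1 − 0.33) ÷ 1,600,000 = (EBIT − R$439,000)(1 − 0.33) ÷ 780,000.
The (1 − t) factor cancels: (EBIT − 25,000) × 780,000 = (EBIT − 439,000) × 1,600,000.
EBIT × (1,600,000 − 780,000) = 439,000 × 1,600,000 − 25,000 × 780,000 = 682,900,000,000, so EBIT = 682,900,000,000 ÷ 820,000 = 832,804.88.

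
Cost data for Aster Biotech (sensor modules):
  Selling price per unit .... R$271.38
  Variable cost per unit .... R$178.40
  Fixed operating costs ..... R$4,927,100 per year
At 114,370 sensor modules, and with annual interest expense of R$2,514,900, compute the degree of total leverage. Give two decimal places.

3.33

Total contribution margin = 114,370 × R$92.98 = R$10,634,122.60.
EBIT = R$10,634,122.60 − R$4,927,100 = R$5,707,022.60. Interest = R$2,514,900.00, so EBIT − I = R$3,192,122.60.
Degree of total leverage = total CM / (EBIT − interest) = R$10,634,122.60 / R$3,192,122.60 = 3.3314.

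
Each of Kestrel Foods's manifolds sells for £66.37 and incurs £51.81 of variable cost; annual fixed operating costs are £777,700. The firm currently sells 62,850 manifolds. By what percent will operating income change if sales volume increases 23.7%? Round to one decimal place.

Total contribution margin = 62,850 × £14.56 = £915,096.00.
Operating income = contribution − fixed costs = £915,096.00 − £777,700 = £137,396.00.
Degree of operating leverage = £915,096.00 / £137,396.00 = 6.6603.
%ΔEBIT = DOL × %ΔSales = 6.6603 × +23.7% = +157.8%.

+157.8%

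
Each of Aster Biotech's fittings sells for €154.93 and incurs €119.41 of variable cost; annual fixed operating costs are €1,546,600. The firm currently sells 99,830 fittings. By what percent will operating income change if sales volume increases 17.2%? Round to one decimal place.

At 99,830 units, contribution = 99,830 × €35.52 = €3,545,961.60.
Subtracting fixed costs: EBIT = €3,545,961.60 − €1,546,600 = €1,999,361.60.
So DOL = total CM / EBIT = €3,545,961.60 / €1,999,361.60 = 1.7735.
So EBIT moves 1.7735 × (+17.2%) = +30.5%.

+30.5%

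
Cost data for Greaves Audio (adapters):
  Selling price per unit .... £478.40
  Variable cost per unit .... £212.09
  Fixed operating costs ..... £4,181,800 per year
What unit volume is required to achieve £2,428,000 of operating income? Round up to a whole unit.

Contribution margin per unit = £478.40 − £212.09 = £266.31.
Units = (FC + target) / CM = (£4,181,800 + £2,428,000) / £266.31 = 24,819.95, so 24,820 adapters.

24,820 adapters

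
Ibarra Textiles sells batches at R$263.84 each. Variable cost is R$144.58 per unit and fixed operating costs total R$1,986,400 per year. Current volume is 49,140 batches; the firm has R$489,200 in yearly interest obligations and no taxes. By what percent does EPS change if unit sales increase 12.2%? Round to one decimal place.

At 49,140 units, contribution = 49,140 × R$119.26 = R$5,860,436.40.
EBIT = R$5,860,436.40 − R$1,986,400 = R$3,874,036.40.
Interest = R$489,200.00, so EBIT − I = R$3,384,836.40.
DCL = total CM / (EBIT − I) = R$5,860,436.40 / R$3,384,836.40 = 1.7314.
EPS therefore changes by 1.7314 × (+12.2%) = +21.1%.

+21.1%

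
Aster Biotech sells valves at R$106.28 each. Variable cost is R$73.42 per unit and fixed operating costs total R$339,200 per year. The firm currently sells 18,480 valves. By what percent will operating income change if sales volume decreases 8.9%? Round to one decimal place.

-20.2%

Total contribution margin = 18,480 × R$32.86 = R$607,252.80.
EBIT = R$607,252.80 − R$339,200 = R$268,052.80.
DOL = contribution ÷ EBIT = R$607,252.80 ÷ R$268,052.80 = 2.2654.
%ΔEBIT = DOL × %ΔSales = 2.2654 × -8.9% = -20.2%.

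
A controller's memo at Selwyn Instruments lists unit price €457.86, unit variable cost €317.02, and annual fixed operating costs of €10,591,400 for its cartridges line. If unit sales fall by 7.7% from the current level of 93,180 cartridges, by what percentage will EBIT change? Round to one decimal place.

-39.9%

Total contribution margin = 93,180 × €140.84 = €13,123,471.20.
Subtracting fixed costs: EBIT = €13,123,471.20 − €10,591,400 = €2,532,071.20.
DOL = contribution ÷ EBIT = €13,123,471.20 ÷ €2,532,071.20 = 5.1829.
%ΔEBIT = DOL × %ΔSales = 5.1829 × -7.7% = -39.9%.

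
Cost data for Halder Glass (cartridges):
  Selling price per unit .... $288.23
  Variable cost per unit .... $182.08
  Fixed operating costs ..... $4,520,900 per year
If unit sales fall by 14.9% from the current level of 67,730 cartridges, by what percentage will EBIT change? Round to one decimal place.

-40.1%

Total contribution margin = 67,730 × $106.15 = $7,189,539.50.
Operating income = contribution − fixed costs = $7,189,539.50 − $4,520,900 = $2,668,639.50.
Degree of operating leverage = $7,189,539.50 / $2,668,639.50 = 2.6941.
Operating income changes by 2.6941 × -14.9% = -40.1%.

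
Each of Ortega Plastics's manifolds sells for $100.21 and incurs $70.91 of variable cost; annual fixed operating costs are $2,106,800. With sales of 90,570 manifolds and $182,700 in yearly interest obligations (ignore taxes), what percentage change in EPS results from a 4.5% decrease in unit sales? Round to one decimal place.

-32.8%

Contribution at this volume is 90,570 × $29.30 = $2,653,701.00.
Operating income = contribution − fixed costs = $2,653,701.00 − $2,106,800 = $546,901.00.
After interest of $182,700.00, pre-tax earnings = $364,201.00.
Degree of combined leverage = contribution ÷ (EBIT − I) = $2,653,701.00 ÷ $364,201.00 = 7.2864.
%ΔEPS = DCL × %ΔSales = 7.2864 × -4.5% = -32.8%.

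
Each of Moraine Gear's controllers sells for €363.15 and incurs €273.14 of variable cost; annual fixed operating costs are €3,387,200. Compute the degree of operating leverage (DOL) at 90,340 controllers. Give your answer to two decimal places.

Total contribution margin = 90,340 × €90.01 = €8,131,503.40.
EBIT = €8,131,503.40 − €3,387,200 = €4,744,303.40.
So DOL = total CM / EBIT = €8,131,503.40 / €4,744,303.40 = 1.7140.

1.71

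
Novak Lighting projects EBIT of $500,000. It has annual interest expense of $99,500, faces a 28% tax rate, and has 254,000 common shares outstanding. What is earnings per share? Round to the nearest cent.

$1.14

Pre-tax income = $500,000 − $99,500.00 = $400,500.00.
Net income = $400,500.00 × (1 − 0.28) = $288,360.00.
EPS = $288,360.00 ÷ 254,000 = $1.14.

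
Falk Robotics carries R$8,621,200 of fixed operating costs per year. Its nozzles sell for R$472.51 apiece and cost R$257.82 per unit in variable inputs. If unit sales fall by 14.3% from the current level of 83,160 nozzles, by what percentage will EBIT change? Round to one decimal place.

-27.7%

At 83,160 units, contribution = 83,160 × R$214.69 = R$17,853,620.40.
Subtracting fixed costs: EBIT = R$17,853,620.40 − R$8,621,200 = R$9,232,420.40.
DOL = contribution ÷ EBIT = R$17,853,620.40 ÷ R$9,232,420.40 = 1.9338.
So EBIT moves 1.9338 × (-14.3%) = -27.7%.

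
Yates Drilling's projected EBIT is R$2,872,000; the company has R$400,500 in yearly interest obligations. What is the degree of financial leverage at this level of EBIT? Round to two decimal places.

1.16

Interest = R$400,500.00.
DFL = EBIT ÷ (EBIT − I) = R$2,872,000 ÷ (R$2,872,000 − R$400,500.00) = R$2,872,000 ÷ R$2,471,500.00 = 1.1620.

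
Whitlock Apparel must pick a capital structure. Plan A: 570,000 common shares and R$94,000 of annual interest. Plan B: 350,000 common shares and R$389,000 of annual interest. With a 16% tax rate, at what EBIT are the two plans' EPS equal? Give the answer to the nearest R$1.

At indifference, (EBIT − 94,000)(1 − t)/570,000 = (EBIT − 389,000)(1 − t)/350,000.
The (1 − t) factor cancels: (EBIT − 94,000) × 350,000 = (EBIT − 389,000) × 570,000.
Solving, EBIT = (389,000·570,000 − 94,000·350,000) / (570,000 − 350,000) = 188,830,000,000 / 220,000 = 858,318.18.

R$858,318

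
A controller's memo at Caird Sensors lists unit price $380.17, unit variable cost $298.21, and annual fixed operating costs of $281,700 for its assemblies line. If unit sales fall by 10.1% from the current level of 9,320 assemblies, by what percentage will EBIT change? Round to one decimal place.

Contribution at this volume is 9,320 × $81.96 = $763,867.20.
Subtracting fixed costs: EBIT = $763,867.20 − $281,700 = $482,167.20.
So DOL = total CM / EBIT = $763,867.20 / $482,167.20 = 1.5842.
%ΔEBIT = DOL × %ΔSales = 1.5842 × -10.1% = -16.0%.

-16.0%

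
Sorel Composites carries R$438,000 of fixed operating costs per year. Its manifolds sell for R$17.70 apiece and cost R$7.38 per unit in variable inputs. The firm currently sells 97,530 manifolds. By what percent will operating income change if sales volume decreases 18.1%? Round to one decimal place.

Total contribution margin = 97,530 × R$10.32 = R$1,006,509.60.
EBIT = R$1,006,509.60 − R$438,000 = R$568,509.60.
DOL = contribution ÷ EBIT = R$1,006,509.60 ÷ R$568,509.60 = 1.7704.
Operating income changes by 1.7704 × -18.1% = -32.0%.

-32.0%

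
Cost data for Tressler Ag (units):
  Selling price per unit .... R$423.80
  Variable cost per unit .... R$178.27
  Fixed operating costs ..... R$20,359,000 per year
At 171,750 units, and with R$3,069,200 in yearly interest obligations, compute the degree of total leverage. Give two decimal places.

2.25

At 171,750 units, contribution = 171,750 × R$245.53 = R$42,169,777.50.
Operating income = contribution − fixed costs = R$42,169,777.50 − R$20,359,000 = R$21,810,777.50. Interest = R$3,069,200.00.
DOL = R$42,169,777.50 ÷ R$21,810,777.50 = 1.9334; DFL = R$21,810,777.50 ÷ R$18,741,577.50 = 1.1638.
DCL = DOL × DFL = 1.9334 × 1.1638 = 2.2501.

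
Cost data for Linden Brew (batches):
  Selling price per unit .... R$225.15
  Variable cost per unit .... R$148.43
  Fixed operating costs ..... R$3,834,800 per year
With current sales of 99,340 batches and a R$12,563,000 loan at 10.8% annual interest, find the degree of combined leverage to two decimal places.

Total contribution margin = 99,340 × R$76.72 = R$7,621,364.80.
Operating income = contribution − fixed costs = R$7,621,364.80 − R$3,834,800 = R$3,786,564.80. Interest = R$1,356,804.00, so EBIT − I = R$2,429,760.80.
DCL = contribution ÷ (EBIT − I) = R$7,621,364.80 ÷ R$2,429,760.80 = 3.1367.

3.14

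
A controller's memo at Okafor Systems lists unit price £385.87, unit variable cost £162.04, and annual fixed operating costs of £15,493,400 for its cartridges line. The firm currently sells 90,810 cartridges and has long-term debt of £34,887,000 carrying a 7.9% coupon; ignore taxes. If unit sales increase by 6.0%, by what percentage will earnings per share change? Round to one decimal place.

+58.7%

Contribution at this volume is 90,810 × £223.83 = £20,326,002.30.
EBIT = £20,326,002.30 − £15,493,400 = £4,832,602.30.
Interest = £2,756,073.00, so EBIT − I = £2,076,529.30.
DCL = total CM / (EBIT − I) = £20,326,002.30 / £2,076,529.30 = 9.7884.
EPS therefore changes by 9.7884 × (+6.0%) = +58.7%.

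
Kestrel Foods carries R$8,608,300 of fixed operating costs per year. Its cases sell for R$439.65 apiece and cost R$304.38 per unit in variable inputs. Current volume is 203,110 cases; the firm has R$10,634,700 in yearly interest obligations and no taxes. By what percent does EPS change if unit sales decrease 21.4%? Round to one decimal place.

At 203,110 units, contribution = 203,110 × R$135.27 = R$27,474,689.70.
EBIT = R$27,474,689.70 − R$8,608,300 = R$18,866,389.70.
Interest = R$10,634,700.00, so EBIT − I = R$8,231,689.70.
DCL = total CM / (EBIT − I) = R$27,474,689.70 / R$8,231,689.70 = 3.3377.
%ΔEPS = DCL × %ΔSales = 3.3377 × -21.4% = -71.4%.

-71.4%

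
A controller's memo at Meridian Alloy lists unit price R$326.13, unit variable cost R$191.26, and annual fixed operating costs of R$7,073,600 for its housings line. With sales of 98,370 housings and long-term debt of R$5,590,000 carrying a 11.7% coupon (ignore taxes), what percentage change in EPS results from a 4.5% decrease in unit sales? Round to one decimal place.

Contribution at this volume is 98,370 × R$134.87 = R$13,267,161.90.
Subtracting fixed costs: EBIT = R$13,267,161.90 − R$7,073,600 = R$6,193,561.90.
Interest = R$654,030.00, so EBIT − I = R$5,539,531.90.
DCL = total CM / (EBIT − I) = R$13,267,161.90 / R$5,539,531.90 = 2.3950.
%ΔEPS = DCL × %ΔSales = 2.3950 × -4.5% = -10.8%.

-10.8%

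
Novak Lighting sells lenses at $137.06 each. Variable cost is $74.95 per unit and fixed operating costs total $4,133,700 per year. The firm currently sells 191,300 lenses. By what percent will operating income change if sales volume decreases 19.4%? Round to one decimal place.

At 191,300 units, contribution = 191,300 × $62.11 = $11,881,643.00.
EBIT = $11,881,643.00 − $4,133,700 = $7,747,943.00.
DOL = contribution ÷ EBIT = $11,881,643.00 ÷ $7,747,943.00 = 1.5335.
Operating income changes by 1.5335 × -19.4% = -29.8%.

-29.8%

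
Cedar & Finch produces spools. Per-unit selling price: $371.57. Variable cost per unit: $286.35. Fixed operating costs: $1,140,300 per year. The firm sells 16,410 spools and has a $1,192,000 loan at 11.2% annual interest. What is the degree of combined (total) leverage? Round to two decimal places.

Total contribution margin = 16,410 × $85.22 = $1,398,460.20.
Operating income = contribution − fixed costs = $1,398,460.20 − $1,140,300 = $258,160.20. Interest = $133,504.00.
DOL = $1,398,460.20 ÷ $258,160.20 = 5.4170; DFL = $258,160.20 ÷ $124,656.20 = 2.0710.
DCL = DOL × DFL = 5.4170 × 2.0710 = 11.2186.

11.22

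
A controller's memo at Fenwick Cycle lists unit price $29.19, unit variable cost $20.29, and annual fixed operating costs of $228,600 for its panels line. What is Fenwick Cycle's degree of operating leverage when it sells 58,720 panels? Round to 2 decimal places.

1.78

Total contribution margin = 58,720 × $8.90 = $522,608.00.
EBIT = $522,608.00 − $228,600 = $294,008.00.
Degree of operating leverage = $522,608.00 / $294,008.00 = 1.7775.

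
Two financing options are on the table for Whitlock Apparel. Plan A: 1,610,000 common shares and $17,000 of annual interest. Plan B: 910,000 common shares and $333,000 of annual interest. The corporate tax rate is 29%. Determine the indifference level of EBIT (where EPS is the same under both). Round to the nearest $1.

$743,800

At indifference, (EBIT − 17,000)(1 − t)/1,610,000 = (EBIT − 333,000)(1 − t)/910,000.
The (1 − t) factor cancels: (EBIT − 17,000) × 910,000 = (EBIT − 333,000) × 1,610,000.
EBIT × (1,610,000 − 910,000) = 333,000 × 1,610,000 − 17,000 × 910,000 = 520,660,000,000, so EBIT = 520,660,000,000 ÷ 700,000 = 743,800.00.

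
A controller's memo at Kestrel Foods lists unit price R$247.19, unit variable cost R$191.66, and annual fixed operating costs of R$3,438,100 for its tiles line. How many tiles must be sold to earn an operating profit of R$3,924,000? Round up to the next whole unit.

Contribution margin per unit = R$247.19 − R$191.66 = R$55.53.
Units = (FC + target) / CM = (R$3,438,100 + R$3,924,000) / R$55.53 = 132,578.79, so 132,579 tiles.

132,579 tiles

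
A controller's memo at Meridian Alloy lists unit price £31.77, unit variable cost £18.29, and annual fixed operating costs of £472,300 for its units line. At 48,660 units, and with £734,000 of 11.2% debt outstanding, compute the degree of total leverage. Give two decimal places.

Contribution at this volume is 48,660 × £13.48 = £655,936.80.
Operating income = contribution − fixed costs = £655,936.80 − £472,300 = £183,636.80. Interest = £82,208.00.
DOL = £655,936.80 ÷ £183,636.80 = 3.5719; DFL = £183,636.80 ÷ £101,428.80 = 1.8105.
DCL = DOL × DFL = 3.5719 × 1.8105 = 6.4669.

6.47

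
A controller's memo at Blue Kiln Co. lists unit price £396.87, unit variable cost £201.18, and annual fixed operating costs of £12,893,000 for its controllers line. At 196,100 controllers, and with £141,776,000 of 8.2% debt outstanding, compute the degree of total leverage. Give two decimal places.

2.77

Contribution at this volume is 196,100 × £195.69 = £38,374,809.00.
EBIT = £38,374,809.00 − £12,893,000 = £25,481,809.00. Interest = £11,625,632.00.
DOL = £38,374,809.00 ÷ £25,481,809.00 = 1.5060; DFL = £25,481,809.00 ÷ £13,856,177.00 = 1.8390.
Combined leverage = 1.5060 × 1.8390 = 2.7695.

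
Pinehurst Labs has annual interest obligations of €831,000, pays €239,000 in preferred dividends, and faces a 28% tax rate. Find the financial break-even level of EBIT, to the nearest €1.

€1,162,944

Grossing the preferred dividend up to pre-tax terms: €239,000 / (1 − 0.28) = €331,944.44.
Financial break-even EBIT = interest + D_p ÷ (1 − t) = €831,000 + €331,944.44 = €1,162,944.44.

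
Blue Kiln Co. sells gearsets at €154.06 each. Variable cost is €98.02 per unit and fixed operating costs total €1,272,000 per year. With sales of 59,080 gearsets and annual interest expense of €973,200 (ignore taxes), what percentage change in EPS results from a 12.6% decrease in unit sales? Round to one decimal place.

At 59,080 units, contribution = 59,080 × €56.04 = €3,310,843.20.
Operating income = contribution − fixed costs = €3,310,843.20 − €1,272,000 = €2,038,843.20.
After interest of €973,200.00, pre-tax earnings = €1,065,643.20.
DCL = total CM / (EBIT − I) = €3,310,843.20 / €1,065,643.20 = 3.1069.
%ΔEPS = DCL × %ΔSales = 3.1069 × -12.6% = -39.1%.

-39.1%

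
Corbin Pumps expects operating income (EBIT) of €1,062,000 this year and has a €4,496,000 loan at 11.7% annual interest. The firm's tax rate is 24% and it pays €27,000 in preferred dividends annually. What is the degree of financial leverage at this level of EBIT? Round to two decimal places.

Interest = €526,032.00.
Preferred dividends grossed up pre-tax: €27,000 / (1 − 0.24) = €35,526.32.
DFL = EBIT ÷ [EBIT − I − D_p/(1−t)] = €1,062,000 ÷ [€1,062,000 − €526,032.00 − €35,526.32] = €1,062,000 ÷ €500,441.68 = 2.1221.

2.12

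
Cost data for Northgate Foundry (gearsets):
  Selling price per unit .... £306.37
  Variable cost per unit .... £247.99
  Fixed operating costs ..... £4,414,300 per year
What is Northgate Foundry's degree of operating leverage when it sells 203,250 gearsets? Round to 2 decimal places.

Total contribution margin = 203,250 × £58.38 = £11,865,735.00.
Subtracting fixed costs: EBIT = £11,865,735.00 − £4,414,300 = £7,451,435.00.
DOL = contribution ÷ EBIT = £11,865,735.00 ÷ £7,451,435.00 = 1.5924.

1.59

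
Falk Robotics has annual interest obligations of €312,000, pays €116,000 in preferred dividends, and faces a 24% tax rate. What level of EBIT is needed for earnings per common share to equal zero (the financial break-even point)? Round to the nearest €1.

€464,632

Grossing the preferred dividend up to pre-tax terms: €116,000 / (1 − 0.24) = €152,631.58.
Financial break-even EBIT = interest + D_p ÷ (1 − t) = €312,000 + €152,631.58 = €464,631.58.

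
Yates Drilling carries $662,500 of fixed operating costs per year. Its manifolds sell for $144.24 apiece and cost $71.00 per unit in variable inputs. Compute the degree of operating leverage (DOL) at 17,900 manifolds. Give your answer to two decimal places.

2.02

Total contribution margin = 17,900 × $73.24 = $1,310,996.00.
EBIT = $1,310,996.00 − $662,500 = $648,496.00.
Degree of operating leverage = $1,310,996.00 / $648,496.00 = 2.0216.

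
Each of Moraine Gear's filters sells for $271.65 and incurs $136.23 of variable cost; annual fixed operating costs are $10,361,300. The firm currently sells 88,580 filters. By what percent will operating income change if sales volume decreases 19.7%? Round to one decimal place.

At 88,580 units, contribution = 88,580 × $135.42 = $11,995,503.60.
EBIT = $11,995,503.60 − $10,361,300 = $1,634,203.60.
Degree of operating leverage = $11,995,503.60 / $1,634,203.60 = 7.3403.
%ΔEBIT = DOL × %ΔSales = 7.3403 × -19.7% = -144.6%.

-144.6%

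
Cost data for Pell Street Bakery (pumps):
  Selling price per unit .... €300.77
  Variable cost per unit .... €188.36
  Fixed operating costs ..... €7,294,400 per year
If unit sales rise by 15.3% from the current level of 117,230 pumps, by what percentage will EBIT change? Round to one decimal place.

Contribution at this volume is 117,230 × €112.41 = €13,177,824.30.
Operating income = contribution − fixed costs = €13,177,824.30 − €7,294,400 = €5,883,424.30.
So DOL = total CM / EBIT = €13,177,824.30 / €5,883,424.30 = 2.2398.
So EBIT moves 2.2398 × (+15.3%) = +34.3%.

+34.3%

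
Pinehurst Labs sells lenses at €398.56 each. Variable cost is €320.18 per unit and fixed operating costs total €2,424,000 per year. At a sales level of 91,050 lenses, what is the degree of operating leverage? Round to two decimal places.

Contribution at this volume is 91,050 × €78.38 = €7,136,499.00.
EBIT = €7,136,499.00 − €2,424,000 = €4,712,499.00.
So DOL = total CM / EBIT = €7,136,499.00 / €4,712,499.00 = 1.5144.

1.51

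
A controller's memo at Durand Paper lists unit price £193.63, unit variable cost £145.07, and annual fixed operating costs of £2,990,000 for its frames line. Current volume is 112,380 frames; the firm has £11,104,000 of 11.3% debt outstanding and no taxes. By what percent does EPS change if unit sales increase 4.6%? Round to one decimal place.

+20.7%

Total contribution margin = 112,380 × £48.56 = £5,457,172.80.
Operating income = contribution − fixed costs = £5,457,172.80 − £2,990,000 = £2,467,172.80.
Interest = £1,254,752.00, so EBIT − I = £1,212,420.80.
Degree of combined leverage = contribution ÷ (EBIT − I) = £5,457,172.80 ÷ £1,212,420.80 = 4.5011.
EPS therefore changes by 4.5011 × (+4.6%) = +20.7%.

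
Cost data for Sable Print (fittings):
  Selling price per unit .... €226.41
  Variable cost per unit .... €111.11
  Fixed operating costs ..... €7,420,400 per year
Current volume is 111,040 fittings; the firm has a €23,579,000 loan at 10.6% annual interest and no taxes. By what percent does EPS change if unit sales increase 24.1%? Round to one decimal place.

At 111,040 units, contribution = 111,040 × €115.30 = €12,802,912.00.
Subtracting fixed costs: EBIT = €12,802,912.00 − €7,420,400 = €5,382,512.00.
After interest of €2,499,374.00, pre-tax earnings = €2,883,138.00.
Degree of combined leverage = contribution ÷ (EBIT − I) = €12,802,912.00 ÷ €2,883,138.00 = 4.4406.
EPS therefore changes by 4.4406 × (+24.1%) = +107.0%.

+107.0%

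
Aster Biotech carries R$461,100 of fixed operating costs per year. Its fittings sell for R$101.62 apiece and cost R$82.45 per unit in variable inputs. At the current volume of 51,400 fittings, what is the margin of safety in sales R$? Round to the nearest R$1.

R$2,778,981

Contribution margin per unit = R$101.62 − R$82.45 = R$19.17. Break-even units = R$461,100 ÷ R$19.17 = 24,053.21; break-even revenue = 24,053.21 × R$101.62 = R$2,444,287.01.
Actual sales revenue = 51,400 × R$101.62 = R$5,223,268.00.
Margin of safety = R$5,223,268.00 − R$2,444,287.01 = R$2,778,981.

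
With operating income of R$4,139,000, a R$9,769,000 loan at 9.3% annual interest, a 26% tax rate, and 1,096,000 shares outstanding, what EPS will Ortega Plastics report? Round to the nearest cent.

Pre-tax income = R$4,139,000 − R$908,517.00 = R$3,230,483.00.
After tax at 26%: net income = R$3,230,483.00 × 0.74 = R$2,390,557.42.
Per share: R$2,390,557.42 / 1,096,000 shares = R$2.18.

R$2.18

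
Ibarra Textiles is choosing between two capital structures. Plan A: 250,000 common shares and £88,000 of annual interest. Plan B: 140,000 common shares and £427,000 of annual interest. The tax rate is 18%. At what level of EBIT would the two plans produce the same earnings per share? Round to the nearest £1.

At indifference, (EBIT − 88,000)(1 − t)/250,000 = (EBIT − 427,000)(1 − t)/140,000.
Cancelling (1 − t) and cross-multiplying: 140,000·(EBIT − 88,000) = 250,000·(EBIT − 427,000).
EBIT × (250,000 − 140,000) = 427,000 × 250,000 − 88,000 × 140,000 = 94,430,000,000, so EBIT = 94,430,000,000 ÷ 110,000 = 858,454.55.

£858,455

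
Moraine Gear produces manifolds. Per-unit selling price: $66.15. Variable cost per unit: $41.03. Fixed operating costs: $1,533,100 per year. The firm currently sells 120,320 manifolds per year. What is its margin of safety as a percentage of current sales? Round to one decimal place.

49.3%

Contribution margin per unit = $66.15 − $41.03 = $25.12. Break-even units = $1,533,100 ÷ $25.12 = 61,031.05; break-even revenue = 61,031.05 × $66.15 = $4,037,204.02.
Actual sales revenue = 120,320 × $66.15 = $7,959,168.00.
Margin of safety = ($7,959,168.00 − $4,037,204.02) ÷ $7,959,168.00 = 49.3%.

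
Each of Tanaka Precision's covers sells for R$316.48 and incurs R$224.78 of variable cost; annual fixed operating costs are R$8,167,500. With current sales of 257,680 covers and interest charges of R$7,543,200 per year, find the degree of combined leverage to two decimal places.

Total contribution margin = 257,680 × R$91.70 = R$23,629,256.00.
Operating income = contribution − fixed costs = R$23,629,256.00 − R$8,167,500 = R$15,461,756.00. Interest = R$7,543,200.00.
DOL = R$23,629,256.00 ÷ R$15,461,756.00 = 1.5282; DFL = R$15,461,756.00 ÷ R$7,918,556.00 = 1.9526.
DCL = DOL × DFL = 1.5282 × 1.9526 = 2.9840.

2.98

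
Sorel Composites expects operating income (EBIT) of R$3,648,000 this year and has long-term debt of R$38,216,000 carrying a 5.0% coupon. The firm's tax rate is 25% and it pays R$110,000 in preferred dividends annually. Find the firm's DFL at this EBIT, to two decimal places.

2.29

Interest = R$1,910,800.00.
Pre-tax preferred-dividend burden = R$110,000 ÷ (1 − 0.25) = R$146,666.67.
DFL = EBIT ÷ [EBIT − I − D_p/(1−t)] = R$3,648,000 ÷ [R$3,648,000 − R$1,910,800.00 − R$146,666.67] = R$3,648,000 ÷ R$1,590,533.33 = 2.2936.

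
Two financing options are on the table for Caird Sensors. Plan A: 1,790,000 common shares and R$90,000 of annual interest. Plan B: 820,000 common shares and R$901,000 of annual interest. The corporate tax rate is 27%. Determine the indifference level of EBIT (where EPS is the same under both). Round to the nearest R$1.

R$1,586,588

Set EPS_A = EPS_B: (EBIT − R$90,000)(1 − 0.27) ÷ 1,790,000 = (EBIT − R$901,000)(1 − 0.27) ÷ 820,000.
The (1 − t) factor cancels: (EBIT − 90,000) × 820,000 = (EBIT − 901,000) × 1,790,000.
Solving, EBIT = (901,000·1,790,000 − 90,000·820,000) / (1,790,000 − 820,000) = 1,538,990,000,000 / 970,000 = 1,586,587.63.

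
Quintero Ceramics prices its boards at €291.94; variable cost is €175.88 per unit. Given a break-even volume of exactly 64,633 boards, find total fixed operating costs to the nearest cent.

€7,501,305.98

Unit CM = price − variable cost = €291.94 − €175.88 = €116.06.
Since BE = FC / CM, FC = 64,633 × €116.06 = €7,501,305.98.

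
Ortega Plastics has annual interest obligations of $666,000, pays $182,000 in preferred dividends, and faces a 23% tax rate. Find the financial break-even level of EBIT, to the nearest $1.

Preferred dividends are paid after tax, so their pre-tax equivalent is $182,000 ÷ (1 − 0.23) = $236,363.64.
EPS = 0 when EBIT covers interest plus the pre-tax preferred burden: $666,000 + $236,363.64 = $902,363.64.

$902,364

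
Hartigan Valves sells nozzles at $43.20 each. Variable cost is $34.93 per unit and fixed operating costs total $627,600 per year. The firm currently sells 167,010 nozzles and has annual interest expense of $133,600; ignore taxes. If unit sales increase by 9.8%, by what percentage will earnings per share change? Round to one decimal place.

Total contribution margin = 167,010 × $8.27 = $1,381,172.70.
EBIT = $1,381,172.70 − $627,600 = $753,572.70.
Interest = $133,600.00, so EBIT − I = $619,972.70.
Degree of combined leverage = contribution ÷ (EBIT − I) = $1,381,172.70 ÷ $619,972.70 = 2.2278.
%ΔEPS = DCL × %ΔSales = 2.2278 × +9.8% = +21.8%.

+21.8%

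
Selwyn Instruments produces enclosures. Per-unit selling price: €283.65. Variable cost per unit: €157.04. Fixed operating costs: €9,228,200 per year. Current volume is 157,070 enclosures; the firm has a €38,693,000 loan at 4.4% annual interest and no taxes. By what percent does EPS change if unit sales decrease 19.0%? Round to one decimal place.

Total contribution margin = 157,070 × €126.61 = €19,886,632.70.
EBIT = €19,886,632.70 − €9,228,200 = €10,658,432.70.
Interest = €1,702,492.00, so EBIT − I = €8,955,940.70.
DCL = total CM / (EBIT − I) = €19,886,632.70 / €8,955,940.70 = 2.2205.
EPS therefore changes by 2.2205 × (-19.0%) = -42.2%.

-42.2%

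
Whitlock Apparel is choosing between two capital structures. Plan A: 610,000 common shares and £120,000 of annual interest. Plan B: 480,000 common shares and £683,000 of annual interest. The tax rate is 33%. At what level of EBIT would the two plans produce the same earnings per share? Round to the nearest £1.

Set EPS_A = EPS_B: (EBIT − £120,000)(1 − 0.33) ÷ 610,000 = (EBIT − £683,000)(1 − 0.33) ÷ 480,000.
The (1 − t) factor cancels: (EBIT − 120,000) × 480,000 = (EBIT − 683,000) × 610,000.
EBIT × (610,000 − 480,000) = 683,000 × 610,000 − 120,000 × 480,000 = 359,030,000,000, so EBIT = 359,030,000,000 ÷ 130,000 = 2,761,769.23.

£2,761,769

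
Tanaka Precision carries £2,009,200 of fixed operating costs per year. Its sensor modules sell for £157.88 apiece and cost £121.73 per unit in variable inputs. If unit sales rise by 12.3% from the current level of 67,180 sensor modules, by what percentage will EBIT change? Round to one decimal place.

Contribution at this volume is 67,180 × £36.15 = £2,428,557.00.
Subtracting fixed costs: EBIT = £2,428,557.00 − £2,009,200 = £419,357.00.
DOL = contribution ÷ EBIT = £2,428,557.00 ÷ £419,357.00 = 5.7911.
Operating income changes by 5.7911 × +12.3% = +71.2%.

+71.2%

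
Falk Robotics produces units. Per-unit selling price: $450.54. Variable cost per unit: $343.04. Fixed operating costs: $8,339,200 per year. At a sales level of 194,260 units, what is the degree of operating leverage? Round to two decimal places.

Contribution at this volume is 194,260 × $107.50 = $20,882,950.00.
Subtracting fixed costs: EBIT = $20,882,950.00 − $8,339,200 = $12,543,750.00.
DOL = contribution ÷ EBIT = $20,882,950.00 ÷ $12,543,750.00 = 1.6648.

1.66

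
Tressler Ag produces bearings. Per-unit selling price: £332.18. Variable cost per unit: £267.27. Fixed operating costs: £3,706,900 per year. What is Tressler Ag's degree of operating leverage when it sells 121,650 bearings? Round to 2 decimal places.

Total contribution margin = 121,650 × £64.91 = £7,896,301.50.
Operating income = contribution − fixed costs = £7,896,301.50 − £3,706,900 = £4,189,401.50.
So DOL = total CM / EBIT = £7,896,301.50 / £4,189,401.50 = 1.8848.

1.88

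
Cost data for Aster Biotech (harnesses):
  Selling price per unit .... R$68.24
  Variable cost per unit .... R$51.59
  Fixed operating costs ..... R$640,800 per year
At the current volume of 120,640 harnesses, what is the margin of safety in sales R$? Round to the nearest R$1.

R$5,606,156

Unit CM = price − variable cost = R$68.24 − R$51.59 = R$16.65. Break-even units = R$640,800 ÷ R$16.65 = 38,486.49; break-even revenue = 38,486.49 × R$68.24 = R$2,626,317.84.
Current sales = 120,640 × R$68.24 = R$8,232,473.60.
Margin of safety = R$8,232,473.60 − R$2,626,317.84 = R$5,606,156.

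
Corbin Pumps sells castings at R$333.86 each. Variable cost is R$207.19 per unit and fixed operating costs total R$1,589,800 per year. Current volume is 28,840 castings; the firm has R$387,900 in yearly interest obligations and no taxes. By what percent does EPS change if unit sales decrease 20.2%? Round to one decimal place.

-44.0%

Total contribution margin = 28,840 × R$126.67 = R$3,653,162.80.
Subtracting fixed costs: EBIT = R$3,653,162.80 − R$1,589,800 = R$2,063,362.80.
Interest = R$387,900.00, so EBIT − I = R$1,675,462.80.
Degree of combined leverage = contribution ÷ (EBIT − I) = R$3,653,162.80 ÷ R$1,675,462.80 = 2.1804.
EPS therefore changes by 2.1804 × (-20.2%) = -44.0%.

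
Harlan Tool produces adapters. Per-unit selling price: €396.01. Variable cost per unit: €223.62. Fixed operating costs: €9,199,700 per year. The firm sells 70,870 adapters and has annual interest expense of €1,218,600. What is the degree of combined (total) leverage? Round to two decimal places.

At 70,870 units, contribution = 70,870 × €172.39 = €12,217,279.30.
EBIT = €12,217,279.30 − €9,199,700 = €3,017,579.30. Interest = €1,218,600.00, so EBIT − I = €1,798,979.30.
DCL = contribution ÷ (EBIT − I) = €12,217,279.30 ÷ €1,798,979.30 = 6.7912.

6.79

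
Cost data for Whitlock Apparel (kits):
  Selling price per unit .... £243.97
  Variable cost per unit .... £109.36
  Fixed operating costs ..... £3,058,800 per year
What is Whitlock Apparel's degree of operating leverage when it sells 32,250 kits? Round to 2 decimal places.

Contribution at this volume is 32,250 × £134.61 = £4,341,172.50.
EBIT = £4,341,172.50 − £3,058,800 = £1,282,372.50.
Degree of operating leverage = £4,341,172.50 / £1,282,372.50 = 3.3853.

3.39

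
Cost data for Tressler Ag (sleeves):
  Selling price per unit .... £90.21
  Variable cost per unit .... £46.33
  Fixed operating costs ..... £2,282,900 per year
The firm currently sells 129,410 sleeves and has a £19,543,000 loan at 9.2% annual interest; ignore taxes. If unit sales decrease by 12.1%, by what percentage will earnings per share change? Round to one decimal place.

Total contribution margin = 129,410 × £43.88 = £5,678,510.80.
Operating income = contribution − fixed costs = £5,678,510.80 − £2,282,900 = £3,395,610.80.
Interest = £1,797,956.00, so EBIT − I = £1,597,654.80.
Degree of combined leverage = contribution ÷ (EBIT − I) = £5,678,510.80 ÷ £1,597,654.80 = 3.5543.
%ΔEPS = DCL × %ΔSales = 3.5543 × -12.1% = -43.0%.

-43.0%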